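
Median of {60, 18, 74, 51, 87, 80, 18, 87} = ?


Sorted: 18, 18, 51, 60, 74, 80, 87, 87
n = 8 (even)
Middle values: 60 and 74
Median = (60+74)/2 = 67.0000

Median = 67.0000


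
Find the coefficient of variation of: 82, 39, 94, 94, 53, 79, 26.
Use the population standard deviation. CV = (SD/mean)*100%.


Mean = 66.7143
SD = 25.3192
CV = (25.3192/66.7143)*100 = 37.9517%

CV = 37.9517%


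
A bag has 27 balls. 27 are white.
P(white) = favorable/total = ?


P = 27/27 = 1.0000

P = 1.0000


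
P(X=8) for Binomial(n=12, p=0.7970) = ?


C(12,8) = 495
p^8 = 0.162805
(1-p)^4 = 0.001698
P = 495 * 0.162805 * 0.001698 = 0.1369

P(X=8) = 0.1369


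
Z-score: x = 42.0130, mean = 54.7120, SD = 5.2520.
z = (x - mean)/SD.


z = (42.0130 - 54.7120)/5.2520
= -12.6990/5.2520
= -2.4179

z = -2.4179


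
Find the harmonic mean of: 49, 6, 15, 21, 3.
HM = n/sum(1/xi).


Sum of reciprocals = 1/49 + 1/6 + 1/15 + 1/21 + 1/3 = 0.634694
HM = 5/0.634694 = 7.8778

HM = 7.8778


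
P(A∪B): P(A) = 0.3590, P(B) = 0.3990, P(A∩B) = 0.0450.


P(A∪B) = 0.3590 + 0.3990 - 0.0450
= 0.7580 - 0.0450
= 0.7130

P(A∪B) = 0.7130


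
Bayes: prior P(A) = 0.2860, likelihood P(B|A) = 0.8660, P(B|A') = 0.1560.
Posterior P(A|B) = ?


P(B) = P(B|A)*P(A) + P(B|A')*P(A')
= 0.8660*0.2860 + 0.1560*0.7140
= 0.247676 + 0.111384 = 0.359060
P(A|B) = 0.247676/0.359060 = 0.6898

P(A|B) = 0.6898


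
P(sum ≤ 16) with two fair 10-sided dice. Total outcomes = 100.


Total outcomes = 10×10 = 100
Favorable (sum ≤ 16): 90
P = 90/100 = 0.9000

P = 0.9000


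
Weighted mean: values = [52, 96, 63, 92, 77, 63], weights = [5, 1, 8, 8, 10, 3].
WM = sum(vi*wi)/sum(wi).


Numerator = 52*5 + 96*1 + 63*8 + 92*8 + 77*10 + 63*3 = 2555
Denominator = 5 + 1 + 8 + 8 + 10 + 3 = 35
WM = 2555/35 = 73.0000

WM = 73.0000


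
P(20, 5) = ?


P(20,5) = 20!/15!
= 2432902008176640000/1307674368000
= 1860480

P(20,5) = 1860480


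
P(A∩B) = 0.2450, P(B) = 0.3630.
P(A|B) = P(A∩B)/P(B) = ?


P(A|B) = 0.2450/0.3630 = 0.6749

P(A|B) = 0.6749


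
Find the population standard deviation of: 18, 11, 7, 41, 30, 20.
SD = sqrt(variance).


Mean = 21.1667
Variance = 131.1389
SD = sqrt(131.1389) = 11.4516

SD = 11.4516


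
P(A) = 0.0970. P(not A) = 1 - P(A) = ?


P(not A) = 1 - 0.0970 = 0.9030

P(not A) = 0.9030


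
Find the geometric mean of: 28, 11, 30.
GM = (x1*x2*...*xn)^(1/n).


Product = 28 × 11 × 30 = 9240
GM = 9240^(1/3) = 20.9841

GM = 20.9841


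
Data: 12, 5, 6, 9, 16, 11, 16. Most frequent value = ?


Frequencies: 5:1, 6:1, 9:1, 11:1, 12:1, 16:2
Max frequency = 2
Mode = 16

Mode = 16


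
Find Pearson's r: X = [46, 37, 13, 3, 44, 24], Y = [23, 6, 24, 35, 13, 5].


Mean X = 27.8333, Mean Y = 17.6667
SD X = 15.952185, SD Y = 10.703063
Cov = -93.555556
r = -93.555556/(15.952185*10.703063) = -0.5480

r = -0.5480


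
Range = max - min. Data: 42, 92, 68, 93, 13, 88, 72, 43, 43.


Max = 93, Min = 13
Range = 93 - 13 = 80

Range = 80


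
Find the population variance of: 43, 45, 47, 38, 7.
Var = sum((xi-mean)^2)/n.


Mean = 36.0000
Squared deviations: 49.0000, 81.0000, 121.0000, 4.0000, 841.0000
Sum = 1096.0000
Variance = 1096.0000/5 = 219.2000

Variance = 219.2000


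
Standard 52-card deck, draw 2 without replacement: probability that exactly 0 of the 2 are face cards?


Hypergeometric: P(X=0) = C(12,0)·C(40,2) / C(52,2)
= 1 × 780 / 1326
= 780/1326 = 0.5882

P = 0.5882


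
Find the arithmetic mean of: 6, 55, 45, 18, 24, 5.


Sum = 6 + 55 + 45 + 18 + 24 + 5 = 153
n = 6
Mean = 153/6 = 25.5000

Mean = 25.5000


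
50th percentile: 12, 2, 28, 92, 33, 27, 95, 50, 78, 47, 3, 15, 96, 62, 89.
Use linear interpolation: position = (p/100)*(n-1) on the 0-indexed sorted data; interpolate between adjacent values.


Sorted: 2, 3, 12, 15, 27, 28, 33, 47, 50, 62, 78, 89, 92, 95, 96
n = 15
Index = 50/100 * 14 = 7.0000
Lower = data[7] = 47, Upper = data[8] = 50
P50 = 47 + 0*(3) = 47.0000

P50 = 47.0000


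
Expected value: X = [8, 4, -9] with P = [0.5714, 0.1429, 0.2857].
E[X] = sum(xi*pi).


E[X] = 8*0.5714 + 4*0.1429 - 9*0.2857
= 4.5712 + 0.5716 - 2.5713
= 2.5715

E[X] = 2.5715


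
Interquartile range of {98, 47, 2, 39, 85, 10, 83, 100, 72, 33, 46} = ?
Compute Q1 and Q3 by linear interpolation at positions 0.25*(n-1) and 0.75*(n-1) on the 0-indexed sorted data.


Sorted: 2, 10, 33, 39, 46, 47, 72, 83, 85, 98, 100
Q1 (25th %ile) = 36.0000
Q3 (75th %ile) = 84.0000
IQR = 84.0000 - 36.0000 = 48.0000

IQR = 48.0000


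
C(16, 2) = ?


C(16,2) = 16!/(2! × 14!)
= 20922789888000/(2 × 87178291200)
= 120

C(16,2) = 120


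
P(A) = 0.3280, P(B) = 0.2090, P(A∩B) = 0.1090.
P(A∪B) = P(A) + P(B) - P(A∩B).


P(A∪B) = 0.3280 + 0.2090 - 0.1090
= 0.5370 - 0.1090
= 0.4280

P(A∪B) = 0.4280


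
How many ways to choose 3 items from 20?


C(20,3) = 20!/(3! × 17!)
= 2432902008176640000/(6 × 355687428096000)
= 1140

C(20,3) = 1140


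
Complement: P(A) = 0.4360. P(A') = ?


P(not A) = 1 - 0.4360 = 0.5640

P(not A) = 0.5640


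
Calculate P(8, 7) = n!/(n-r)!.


P(8,7) = 8!/1!
= 40320/1
= 40320

P(8,7) = 40320


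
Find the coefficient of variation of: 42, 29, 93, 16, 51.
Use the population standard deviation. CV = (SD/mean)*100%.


Mean = 46.2000
SD = 26.2252
CV = (26.2252/46.2000)*100 = 56.7645%

CV = 56.7645%


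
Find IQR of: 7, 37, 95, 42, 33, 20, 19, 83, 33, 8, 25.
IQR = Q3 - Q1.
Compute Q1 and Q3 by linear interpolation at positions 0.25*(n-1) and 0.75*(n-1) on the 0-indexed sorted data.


Sorted: 7, 8, 19, 20, 25, 33, 33, 37, 42, 83, 95
Q1 (25th %ile) = 19.5000
Q3 (75th %ile) = 39.5000
IQR = 39.5000 - 19.5000 = 20.0000

IQR = 20.0000


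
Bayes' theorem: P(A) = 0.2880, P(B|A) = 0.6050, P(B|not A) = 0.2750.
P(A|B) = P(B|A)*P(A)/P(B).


P(B) = P(B|A)*P(A) + P(B|A')*P(A')
= 0.6050*0.2880 + 0.2750*0.7120
= 0.174240 + 0.195800 = 0.370040
P(A|B) = 0.174240/0.370040 = 0.4709

P(A|B) = 0.4709


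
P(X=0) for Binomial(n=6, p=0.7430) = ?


C(6,0) = 1
p^0 = 1.000000
(1-p)^6 = 0.000288
P = 1 * 1.000000 * 0.000288 = 0.0003

P(X=0) = 0.0003


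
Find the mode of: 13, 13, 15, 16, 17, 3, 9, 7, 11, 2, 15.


Frequencies: 2:1, 3:1, 7:1, 9:1, 11:1, 13:2, 15:2, 16:1, 17:1
Max frequency = 2
Mode = 13, 15

Mode = 13, 15


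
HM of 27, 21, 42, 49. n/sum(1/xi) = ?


Sum of reciprocals = 1/27 + 1/21 + 1/42 + 1/49 = 0.128874
HM = 4/0.128874 = 31.0381

HM = 31.0381


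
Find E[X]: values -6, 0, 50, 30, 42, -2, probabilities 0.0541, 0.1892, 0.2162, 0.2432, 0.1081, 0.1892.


E[X] = -6*0.0541 + 0*0.1892 + 50*0.2162 + 30*0.2432 + 42*0.1081 - 2*0.1892
= -0.3246 + 0 + 10.8100 + 7.2960 + 4.5402 - 0.3784
= 21.9432

E[X] = 21.9432


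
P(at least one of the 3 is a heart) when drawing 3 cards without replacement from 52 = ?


P(at least one) = 1 - P(none)
P(none) = (39/52) × (38/51) × (37/50) = 0.413529
P(at least one) = 1 - 0.413529 = 0.5865

P = 0.5865


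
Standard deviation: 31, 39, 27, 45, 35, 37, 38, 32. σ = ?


Mean = 35.5000
Variance = 27.0000
SD = sqrt(27.0000) = 5.1962

SD = 5.1962


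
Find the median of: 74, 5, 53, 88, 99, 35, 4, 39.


Sorted: 4, 5, 35, 39, 53, 74, 88, 99
n = 8 (even)
Middle values: 39 and 53
Median = (39+53)/2 = 46.0000

Median = 46.0000


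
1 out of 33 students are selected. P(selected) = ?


P = 1/33 = 0.0303

P = 0.0303


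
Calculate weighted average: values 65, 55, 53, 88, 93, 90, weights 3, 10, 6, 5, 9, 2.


Numerator = 65*3 + 55*10 + 53*6 + 88*5 + 93*9 + 90*2 = 2520
Denominator = 3 + 10 + 6 + 5 + 9 + 2 = 35
WM = 2520/35 = 72.0000

WM = 72.0000


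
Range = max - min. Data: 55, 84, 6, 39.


Max = 84, Min = 6
Range = 84 - 6 = 78

Range = 78


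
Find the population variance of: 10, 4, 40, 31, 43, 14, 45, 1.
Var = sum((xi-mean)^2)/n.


Mean = 23.5000
Squared deviations: 182.2500, 380.2500, 272.2500, 56.2500, 380.2500, 90.2500, 462.2500, 506.2500
Sum = 2330.0000
Variance = 2330.0000/8 = 291.2500

Variance = 291.2500


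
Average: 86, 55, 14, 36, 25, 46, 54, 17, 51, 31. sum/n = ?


Sum = 86 + 55 + 14 + 36 + 25 + 46 + 54 + 17 + 51 + 31 = 415
n = 10
Mean = 415/10 = 41.5000

Mean = 41.5000


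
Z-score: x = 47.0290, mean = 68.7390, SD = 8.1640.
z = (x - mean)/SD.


z = (47.0290 - 68.7390)/8.1640
= -21.7100/8.1640
= -2.6592

z = -2.6592


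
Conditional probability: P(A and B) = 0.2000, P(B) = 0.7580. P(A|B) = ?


P(A|B) = 0.2000/0.7580 = 0.2639

P(A|B) = 0.2639


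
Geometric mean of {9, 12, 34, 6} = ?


Product = 9 × 12 × 34 × 6 = 22032
GM = 22032^(1/4) = 12.1833

GM = 12.1833


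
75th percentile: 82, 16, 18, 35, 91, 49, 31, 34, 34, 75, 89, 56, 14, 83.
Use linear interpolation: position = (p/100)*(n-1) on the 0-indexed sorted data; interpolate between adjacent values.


Sorted: 14, 16, 18, 31, 34, 34, 35, 49, 56, 75, 82, 83, 89, 91
n = 14
Index = 75/100 * 13 = 9.7500
Lower = data[9] = 75, Upper = data[10] = 82
P75 = 75 + 0.7500*(7) = 80.2500

P75 = 80.2500


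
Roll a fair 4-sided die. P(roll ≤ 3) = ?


Favorable outcomes (roll ≤ 3): 3
Total outcomes = 4
P = 3/4 = 0.7500

P = 0.7500


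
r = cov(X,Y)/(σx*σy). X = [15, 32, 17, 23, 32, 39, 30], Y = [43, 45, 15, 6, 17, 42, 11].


Mean X = 26.8571, Mean Y = 25.5714
SD X = 8.131571, SD Y = 15.728565
Cov = 26.081633
r = 26.081633/(8.131571*15.728565) = 0.2039

r = 0.2039


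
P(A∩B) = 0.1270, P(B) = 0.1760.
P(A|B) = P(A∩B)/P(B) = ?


P(A|B) = 0.1270/0.1760 = 0.7216

P(A|B) = 0.7216


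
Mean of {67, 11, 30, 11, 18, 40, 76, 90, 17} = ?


Sum = 67 + 11 + 30 + 11 + 18 + 40 + 76 + 90 + 17 = 360
n = 9
Mean = 360/9 = 40.0000

Mean = 40.0000


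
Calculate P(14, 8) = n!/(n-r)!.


P(14,8) = 14!/6!
= 87178291200/720
= 121080960

P(14,8) = 121080960


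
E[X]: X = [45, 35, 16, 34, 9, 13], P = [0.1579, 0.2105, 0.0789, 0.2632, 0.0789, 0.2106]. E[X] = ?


E[X] = 45*0.1579 + 35*0.2105 + 16*0.0789 + 34*0.2632 + 9*0.0789 + 13*0.2106
= 7.1055 + 7.3675 + 1.2624 + 8.9488 + 0.7101 + 2.7378
= 28.1321

E[X] = 28.1321


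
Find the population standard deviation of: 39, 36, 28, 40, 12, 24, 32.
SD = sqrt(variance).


Mean = 30.1429
Variance = 83.5510
SD = sqrt(83.5510) = 9.1406

SD = 9.1406


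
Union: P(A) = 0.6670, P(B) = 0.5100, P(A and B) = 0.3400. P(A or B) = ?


P(A∪B) = 0.6670 + 0.5100 - 0.3400
= 1.1770 - 0.3400
= 0.8370

P(A∪B) = 0.8370


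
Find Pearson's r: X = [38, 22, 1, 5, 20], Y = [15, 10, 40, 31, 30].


Mean X = 17.2000, Mean Y = 25.2000
SD X = 13.227245, SD Y = 11.052602
Cov = -116.440000
r = -116.440000/(13.227245*11.052602) = -0.7965

r = -0.7965


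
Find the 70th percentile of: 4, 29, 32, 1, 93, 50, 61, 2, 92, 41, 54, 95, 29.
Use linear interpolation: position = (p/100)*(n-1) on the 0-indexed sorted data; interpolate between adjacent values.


Sorted: 1, 2, 4, 29, 29, 32, 41, 50, 54, 61, 92, 93, 95
n = 13
Index = 70/100 * 12 = 8.4000
Lower = data[8] = 54, Upper = data[9] = 61
P70 = 54 + 0.4000*(7) = 56.8000

P70 = 56.8000


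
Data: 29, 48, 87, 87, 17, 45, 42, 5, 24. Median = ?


Sorted: 5, 17, 24, 29, 42, 45, 48, 87, 87
n = 9 (odd)
Middle value = 42

Median = 42


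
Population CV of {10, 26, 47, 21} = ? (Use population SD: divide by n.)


Mean = 26.0000
SD = 13.4350
CV = (13.4350/26.0000)*100 = 51.6732%

CV = 51.6732%


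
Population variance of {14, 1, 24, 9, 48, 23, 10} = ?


Mean = 18.4286
Squared deviations: 19.6122, 303.7551, 31.0408, 88.8980, 874.4694, 20.8980, 71.0408
Sum = 1409.7143
Variance = 1409.7143/7 = 201.3878

Variance = 201.3878


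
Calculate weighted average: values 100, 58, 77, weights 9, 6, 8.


Numerator = 100*9 + 58*6 + 77*8 = 1864
Denominator = 9 + 6 + 8 = 23
WM = 1864/23 = 81.0435

WM = 81.0435


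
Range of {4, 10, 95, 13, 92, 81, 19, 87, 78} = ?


Max = 95, Min = 4
Range = 95 - 4 = 91

Range = 91


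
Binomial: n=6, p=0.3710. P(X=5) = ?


C(6,5) = 6
p^5 = 0.007029
(1-p)^1 = 0.629000
P = 6 * 0.007029 * 0.629000 = 0.0265

P(X=5) = 0.0265


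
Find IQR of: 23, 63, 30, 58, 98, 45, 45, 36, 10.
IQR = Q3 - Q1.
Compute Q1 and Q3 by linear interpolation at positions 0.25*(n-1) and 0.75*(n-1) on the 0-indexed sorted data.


Sorted: 10, 23, 30, 36, 45, 45, 58, 63, 98
Q1 (25th %ile) = 30.0000
Q3 (75th %ile) = 58.0000
IQR = 58.0000 - 30.0000 = 28.0000

IQR = 28.0000


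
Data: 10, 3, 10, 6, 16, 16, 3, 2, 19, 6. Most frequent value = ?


Frequencies: 2:1, 3:2, 6:2, 10:2, 16:2, 19:1
Max frequency = 2
Mode = 3, 6, 10, 16

Mode = 3, 6, 10, 16


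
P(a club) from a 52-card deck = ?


13 clubs in 52 cards
P = 13/52 = 0.2500

P = 0.2500


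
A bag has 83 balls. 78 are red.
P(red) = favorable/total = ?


P = 78/83 = 0.9398

P = 0.9398


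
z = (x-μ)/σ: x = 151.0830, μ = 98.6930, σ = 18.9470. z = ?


z = (151.0830 - 98.6930)/18.9470
= 52.3900/18.9470
= 2.7651

z = 2.7651


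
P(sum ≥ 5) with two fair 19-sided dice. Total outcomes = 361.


Total outcomes = 19×19 = 361
Favorable (sum ≥ 5): 355
P = 355/361 = 0.9834

P = 0.9834


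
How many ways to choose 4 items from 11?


C(11,4) = 11!/(4! × 7!)
= 39916800/(24 × 5040)
= 330

C(11,4) = 330


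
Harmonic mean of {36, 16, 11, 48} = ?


Sum of reciprocals = 1/36 + 1/16 + 1/11 + 1/48 = 0.202020
HM = 4/0.202020 = 19.8000

HM = 19.8000


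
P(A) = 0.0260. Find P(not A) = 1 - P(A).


P(not A) = 1 - 0.0260 = 0.9740

P(not A) = 0.9740


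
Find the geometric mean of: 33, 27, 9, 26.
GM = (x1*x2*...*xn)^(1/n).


Product = 33 × 27 × 9 × 26 = 208494
GM = 208494^(1/4) = 21.3685

GM = 21.3685


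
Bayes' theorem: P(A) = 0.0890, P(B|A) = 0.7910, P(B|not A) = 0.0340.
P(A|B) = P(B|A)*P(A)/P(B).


P(B) = P(B|A)*P(A) + P(B|A')*P(A')
= 0.7910*0.0890 + 0.0340*0.9110
= 0.070399 + 0.030974 = 0.101373
P(A|B) = 0.070399/0.101373 = 0.6945

P(A|B) = 0.6945


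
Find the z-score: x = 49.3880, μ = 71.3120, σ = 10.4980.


z = (49.3880 - 71.3120)/10.4980
= -21.9240/10.4980
= -2.0884

z = -2.0884


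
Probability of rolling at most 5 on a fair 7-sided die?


Favorable outcomes (roll ≤ 5): 5
Total outcomes = 7
P = 5/7 = 0.7143

P = 0.7143


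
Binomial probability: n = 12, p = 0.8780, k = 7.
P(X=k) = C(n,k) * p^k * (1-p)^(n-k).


C(12,7) = 792
p^7 = 0.402218
(1-p)^5 = 2.702708e-05
P = 792 * 0.402218 * 2.702708e-05 = 0.0086

P(X=7) = 0.0086


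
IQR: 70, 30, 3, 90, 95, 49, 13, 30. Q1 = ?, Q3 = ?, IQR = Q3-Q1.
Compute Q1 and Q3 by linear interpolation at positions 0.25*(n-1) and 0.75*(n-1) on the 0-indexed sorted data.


Sorted: 3, 13, 30, 30, 49, 70, 90, 95
Q1 (25th %ile) = 25.7500
Q3 (75th %ile) = 75.0000
IQR = 75.0000 - 25.7500 = 49.2500

IQR = 49.2500


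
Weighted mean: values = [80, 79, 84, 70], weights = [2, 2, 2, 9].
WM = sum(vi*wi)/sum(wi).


Numerator = 80*2 + 79*2 + 84*2 + 70*9 = 1116
Denominator = 2 + 2 + 2 + 9 = 15
WM = 1116/15 = 74.4000

WM = 74.4000


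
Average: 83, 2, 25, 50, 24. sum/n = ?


Sum = 83 + 2 + 25 + 50 + 24 = 184
n = 5
Mean = 184/5 = 36.8000

Mean = 36.8000


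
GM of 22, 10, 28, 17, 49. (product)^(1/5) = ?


Product = 22 × 10 × 28 × 17 × 49 = 5131280
GM = 5131280^(1/5) = 21.9809

GM = 21.9809


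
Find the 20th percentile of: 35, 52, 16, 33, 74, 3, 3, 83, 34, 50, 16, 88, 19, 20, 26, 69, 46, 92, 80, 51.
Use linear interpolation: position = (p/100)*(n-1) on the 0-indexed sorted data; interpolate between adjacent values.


Sorted: 3, 3, 16, 16, 19, 20, 26, 33, 34, 35, 46, 50, 51, 52, 69, 74, 80, 83, 88, 92
n = 20
Index = 20/100 * 19 = 3.8000
Lower = data[3] = 16, Upper = data[4] = 19
P20 = 16 + 0.8000*(3) = 18.4000

P20 = 18.4000


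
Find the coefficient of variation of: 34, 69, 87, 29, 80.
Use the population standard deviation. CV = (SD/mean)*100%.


Mean = 59.8000
SD = 23.8613
CV = (23.8613/59.8000)*100 = 39.9018%

CV = 39.9018%


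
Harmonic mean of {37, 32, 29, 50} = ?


Sum of reciprocals = 1/37 + 1/32 + 1/29 + 1/50 = 0.112760
HM = 4/0.112760 = 35.4736

HM = 35.4736


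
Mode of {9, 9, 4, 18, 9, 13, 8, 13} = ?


Frequencies: 4:1, 8:1, 9:3, 13:2, 18:1
Max frequency = 3
Mode = 9

Mode = 9


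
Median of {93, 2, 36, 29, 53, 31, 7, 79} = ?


Sorted: 2, 7, 29, 31, 36, 53, 79, 93
n = 8 (even)
Middle values: 31 and 36
Median = (31+36)/2 = 33.5000

Median = 33.5000


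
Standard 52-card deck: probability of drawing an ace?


4 aces in 52 cards
P = 4/52 = 0.0769

P = 0.0769


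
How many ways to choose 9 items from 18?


C(18,9) = 18!/(9! × 9!)
= 6402373705728000/(362880 × 362880)
= 48620

C(18,9) = 48620


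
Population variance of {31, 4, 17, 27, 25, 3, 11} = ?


Mean = 16.8571
Squared deviations: 200.0204, 165.3061, 0.0204, 102.8776, 66.3061, 192.0204, 34.3061
Sum = 760.8571
Variance = 760.8571/7 = 108.6939

Variance = 108.6939


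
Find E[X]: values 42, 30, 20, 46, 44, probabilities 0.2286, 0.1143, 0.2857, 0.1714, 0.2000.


E[X] = 42*0.2286 + 30*0.1143 + 20*0.2857 + 46*0.1714 + 44*0.2000
= 9.6012 + 3.4290 + 5.7140 + 7.8844 + 8.8000
= 35.4286

E[X] = 35.4286


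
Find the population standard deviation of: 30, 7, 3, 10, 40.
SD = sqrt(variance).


Mean = 18.0000
Variance = 207.6000
SD = sqrt(207.6000) = 14.4083

SD = 14.4083


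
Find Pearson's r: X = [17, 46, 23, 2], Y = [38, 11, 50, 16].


Mean X = 22.0000, Mean Y = 28.7500
SD X = 15.827192, SD Y = 15.927570
Cov = -49.000000
r = -49.000000/(15.827192*15.927570) = -0.1944

r = -0.1944


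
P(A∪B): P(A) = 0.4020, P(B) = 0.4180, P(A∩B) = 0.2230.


P(A∪B) = 0.4020 + 0.4180 - 0.2230
= 0.8200 - 0.2230
= 0.5970

P(A∪B) = 0.5970


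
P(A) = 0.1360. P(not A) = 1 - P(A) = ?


P(not A) = 1 - 0.1360 = 0.8640

P(not A) = 0.8640


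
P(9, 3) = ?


P(9,3) = 9!/6!
= 362880/720
= 504

P(9,3) = 504


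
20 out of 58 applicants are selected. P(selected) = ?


P = 20/58 = 0.3448

P = 0.3448


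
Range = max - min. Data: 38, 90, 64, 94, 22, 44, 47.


Max = 94, Min = 22
Range = 94 - 22 = 72

Range = 72


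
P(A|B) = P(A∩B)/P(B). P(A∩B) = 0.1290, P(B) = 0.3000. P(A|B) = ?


P(A|B) = 0.1290/0.3000 = 0.4300

P(A|B) = 0.4300


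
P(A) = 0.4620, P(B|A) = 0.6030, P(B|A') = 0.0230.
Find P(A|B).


P(B) = P(B|A)*P(A) + P(B|A')*P(A')
= 0.6030*0.4620 + 0.0230*0.5380
= 0.278586 + 0.012374 = 0.290960
P(A|B) = 0.278586/0.290960 = 0.9575

P(A|B) = 0.9575


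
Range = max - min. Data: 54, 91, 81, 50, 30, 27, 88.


Max = 91, Min = 27
Range = 91 - 27 = 64

Range = 64


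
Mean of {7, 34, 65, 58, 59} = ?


Sum = 7 + 34 + 65 + 58 + 59 = 223
n = 5
Mean = 223/5 = 44.6000

Mean = 44.6000


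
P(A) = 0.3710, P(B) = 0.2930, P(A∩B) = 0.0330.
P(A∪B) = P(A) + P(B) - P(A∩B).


P(A∪B) = 0.3710 + 0.2930 - 0.0330
= 0.6640 - 0.0330
= 0.6310

P(A∪B) = 0.6310


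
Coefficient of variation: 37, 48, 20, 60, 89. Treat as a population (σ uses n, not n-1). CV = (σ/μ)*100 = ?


Mean = 50.8000
SD = 23.1983
CV = (23.1983/50.8000)*100 = 45.6659%

CV = 45.6659%


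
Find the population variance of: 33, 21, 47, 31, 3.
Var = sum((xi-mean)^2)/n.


Mean = 27.0000
Squared deviations: 36.0000, 36.0000, 400.0000, 16.0000, 576.0000
Sum = 1064.0000
Variance = 1064.0000/5 = 212.8000

Variance = 212.8000


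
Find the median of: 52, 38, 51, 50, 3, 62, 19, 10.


Sorted: 3, 10, 19, 38, 50, 51, 52, 62
n = 8 (even)
Middle values: 38 and 50
Median = (38+50)/2 = 44.0000

Median = 44.0000


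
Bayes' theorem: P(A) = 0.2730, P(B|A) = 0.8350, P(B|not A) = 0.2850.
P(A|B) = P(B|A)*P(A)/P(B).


P(B) = P(B|A)*P(A) + P(B|A')*P(A')
= 0.8350*0.2730 + 0.2850*0.7270
= 0.227955 + 0.207195 = 0.435150
P(A|B) = 0.227955/0.435150 = 0.5239

P(A|B) = 0.5239


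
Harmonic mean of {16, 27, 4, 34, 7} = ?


Sum of reciprocals = 1/16 + 1/27 + 1/4 + 1/34 + 1/7 = 0.521806
HM = 5/0.521806 = 9.5821

HM = 9.5821


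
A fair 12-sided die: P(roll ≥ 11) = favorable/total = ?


Favorable outcomes (roll ≥ 11): 2
Total outcomes = 12
P = 2/12 = 0.1667

P = 0.1667


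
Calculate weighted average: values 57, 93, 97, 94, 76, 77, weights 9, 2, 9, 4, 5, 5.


Numerator = 57*9 + 93*2 + 97*9 + 94*4 + 76*5 + 77*5 = 2713
Denominator = 9 + 2 + 9 + 4 + 5 + 5 = 34
WM = 2713/34 = 79.7941

WM = 79.7941


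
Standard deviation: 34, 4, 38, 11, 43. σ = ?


Mean = 26.0000
Variance = 241.2000
SD = sqrt(241.2000) = 15.5306

SD = 15.5306


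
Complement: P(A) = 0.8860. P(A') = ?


P(not A) = 1 - 0.8860 = 0.1140

P(not A) = 0.1140


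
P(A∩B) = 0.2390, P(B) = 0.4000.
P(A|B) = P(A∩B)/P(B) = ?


P(A|B) = 0.2390/0.4000 = 0.5975

P(A|B) = 0.5975


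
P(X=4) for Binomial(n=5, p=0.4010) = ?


C(5,4) = 5
p^4 = 0.025857
(1-p)^1 = 0.599000
P = 5 * 0.025857 * 0.599000 = 0.0774

P(X=4) = 0.0774


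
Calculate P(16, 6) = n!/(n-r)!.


P(16,6) = 16!/10!
= 20922789888000/3628800
= 5765760

P(16,6) = 5765760


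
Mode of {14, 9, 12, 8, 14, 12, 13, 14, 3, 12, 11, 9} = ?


Frequencies: 3:1, 8:1, 9:2, 11:1, 12:3, 13:1, 14:3
Max frequency = 3
Mode = 12, 14

Mode = 12, 14


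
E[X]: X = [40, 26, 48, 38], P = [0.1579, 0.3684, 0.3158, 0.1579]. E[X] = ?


E[X] = 40*0.1579 + 26*0.3684 + 48*0.3158 + 38*0.1579
= 6.3160 + 9.5784 + 15.1584 + 6.0002
= 37.0530

E[X] = 37.0530


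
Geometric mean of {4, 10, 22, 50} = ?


Product = 4 × 10 × 22 × 50 = 44000
GM = 44000^(1/4) = 14.4832

GM = 14.4832


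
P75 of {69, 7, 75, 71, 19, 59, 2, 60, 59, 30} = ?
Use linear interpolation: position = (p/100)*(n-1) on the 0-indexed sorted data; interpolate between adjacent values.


Sorted: 2, 7, 19, 30, 59, 59, 60, 69, 71, 75
n = 10
Index = 75/100 * 9 = 6.7500
Lower = data[6] = 60, Upper = data[7] = 69
P75 = 60 + 0.7500*(9) = 66.7500

P75 = 66.7500


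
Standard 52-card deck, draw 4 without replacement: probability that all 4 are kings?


P(all kings) = (4/52) × (3/51) × (2/50) × (1/49)
= 3.6938e-06

P = 3.6938e-06


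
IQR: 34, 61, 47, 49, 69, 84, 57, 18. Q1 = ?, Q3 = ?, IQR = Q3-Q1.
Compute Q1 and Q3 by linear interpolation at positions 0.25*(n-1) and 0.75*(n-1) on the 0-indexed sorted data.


Sorted: 18, 34, 47, 49, 57, 61, 69, 84
Q1 (25th %ile) = 43.7500
Q3 (75th %ile) = 63.0000
IQR = 63.0000 - 43.7500 = 19.2500

IQR = 19.2500


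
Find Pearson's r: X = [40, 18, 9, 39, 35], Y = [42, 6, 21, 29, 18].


Mean X = 28.2000, Mean Y = 23.2000
SD X = 12.448293, SD Y = 11.956588
Cov = 93.360000
r = 93.360000/(12.448293*11.956588) = 0.6273

r = 0.6273


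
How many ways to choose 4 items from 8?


C(8,4) = 8!/(4! × 4!)
= 40320/(24 × 24)
= 70

C(8,4) = 70


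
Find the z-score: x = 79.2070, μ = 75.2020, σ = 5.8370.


z = (79.2070 - 75.2020)/5.8370
= 4.0050/5.8370
= 0.6861

z = 0.6861


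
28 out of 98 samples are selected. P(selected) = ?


P = 28/98 = 0.2857

P = 0.2857


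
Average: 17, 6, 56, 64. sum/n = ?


Sum = 17 + 6 + 56 + 64 = 143
n = 4
Mean = 143/4 = 35.7500

Mean = 35.7500


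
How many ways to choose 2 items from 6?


C(6,2) = 6!/(2! × 4!)
= 720/(2 × 24)
= 15

C(6,2) = 15


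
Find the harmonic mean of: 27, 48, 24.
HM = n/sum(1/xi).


Sum of reciprocals = 1/27 + 1/48 + 1/24 = 0.099537
HM = 3/0.099537 = 30.1395

HM = 30.1395


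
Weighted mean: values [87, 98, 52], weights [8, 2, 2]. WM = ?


Numerator = 87*8 + 98*2 + 52*2 = 996
Denominator = 8 + 2 + 2 = 12
WM = 996/12 = 83.0000

WM = 83.0000


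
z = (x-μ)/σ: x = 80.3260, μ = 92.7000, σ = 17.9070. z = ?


z = (80.3260 - 92.7000)/17.9070
= -12.3740/17.9070
= -0.6910

z = -0.6910


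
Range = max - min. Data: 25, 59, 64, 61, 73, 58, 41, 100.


Max = 100, Min = 25
Range = 100 - 25 = 75

Range = 75


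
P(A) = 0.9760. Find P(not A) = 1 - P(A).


P(not A) = 1 - 0.9760 = 0.0240

P(not A) = 0.0240


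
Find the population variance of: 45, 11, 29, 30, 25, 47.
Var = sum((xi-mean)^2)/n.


Mean = 31.1667
Squared deviations: 191.3611, 406.6944, 4.6944, 1.3611, 38.0278, 250.6944
Sum = 892.8333
Variance = 892.8333/6 = 148.8056

Variance = 148.8056


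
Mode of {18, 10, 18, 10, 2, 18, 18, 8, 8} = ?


Frequencies: 2:1, 8:2, 10:2, 18:4
Max frequency = 4
Mode = 18

Mode = 18


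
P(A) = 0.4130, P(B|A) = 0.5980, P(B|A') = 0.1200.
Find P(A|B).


P(B) = P(B|A)*P(A) + P(B|A')*P(A')
= 0.5980*0.4130 + 0.1200*0.5870
= 0.246974 + 0.070440 = 0.317414
P(A|B) = 0.246974/0.317414 = 0.7781

P(A|B) = 0.7781


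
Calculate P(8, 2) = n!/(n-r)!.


P(8,2) = 8!/6!
= 40320/720
= 56

P(8,2) = 56


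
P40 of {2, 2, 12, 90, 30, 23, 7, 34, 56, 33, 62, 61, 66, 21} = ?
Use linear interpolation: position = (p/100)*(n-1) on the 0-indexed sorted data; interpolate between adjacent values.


Sorted: 2, 2, 7, 12, 21, 23, 30, 33, 34, 56, 61, 62, 66, 90
n = 14
Index = 40/100 * 13 = 5.2000
Lower = data[5] = 23, Upper = data[6] = 30
P40 = 23 + 0.2000*(7) = 24.4000

P40 = 24.4000


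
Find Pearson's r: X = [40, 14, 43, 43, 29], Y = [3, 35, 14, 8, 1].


Mean X = 33.8000, Mean Y = 12.2000
SD X = 11.160645, SD Y = 12.253979
Cov = -95.360000
r = -95.360000/(11.160645*12.253979) = -0.6973

r = -0.6973


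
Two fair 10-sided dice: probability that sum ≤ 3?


Total outcomes = 10×10 = 100
Favorable (sum ≤ 3): 3
P = 3/100 = 0.0300

P = 0.0300


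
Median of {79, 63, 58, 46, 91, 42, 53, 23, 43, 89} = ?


Sorted: 23, 42, 43, 46, 53, 58, 63, 79, 89, 91
n = 10 (even)
Middle values: 53 and 58
Median = (53+58)/2 = 55.5000

Median = 55.5000


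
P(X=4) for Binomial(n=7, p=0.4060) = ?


C(7,4) = 35
p^4 = 0.027171
(1-p)^3 = 0.209585
P = 35 * 0.027171 * 0.209585 = 0.1993

P(X=4) = 0.1993


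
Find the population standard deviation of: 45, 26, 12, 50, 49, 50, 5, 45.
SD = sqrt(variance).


Mean = 35.2500
Variance = 294.4375
SD = sqrt(294.4375) = 17.1592

SD = 17.1592


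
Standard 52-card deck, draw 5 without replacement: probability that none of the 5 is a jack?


P(no jacks) = (48/52) × (47/51) × (46/50) × (45/49) × (44/48)
= 0.6588

P = 0.6588


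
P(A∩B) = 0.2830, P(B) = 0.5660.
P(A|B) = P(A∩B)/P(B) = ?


P(A|B) = 0.2830/0.5660 = 0.5000

P(A|B) = 0.5000


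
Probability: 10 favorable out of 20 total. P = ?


P = 10/20 = 0.5000

P = 0.5000


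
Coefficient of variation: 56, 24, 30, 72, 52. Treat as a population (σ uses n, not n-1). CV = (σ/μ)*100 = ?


Mean = 46.8000
SD = 17.6000
CV = (17.6000/46.8000)*100 = 37.6068%

CV = 37.6068%


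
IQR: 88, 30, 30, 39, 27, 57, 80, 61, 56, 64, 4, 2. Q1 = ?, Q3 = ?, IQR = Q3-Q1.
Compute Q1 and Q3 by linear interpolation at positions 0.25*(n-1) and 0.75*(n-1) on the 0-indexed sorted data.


Sorted: 2, 4, 27, 30, 30, 39, 56, 57, 61, 64, 80, 88
Q1 (25th %ile) = 29.2500
Q3 (75th %ile) = 61.7500
IQR = 61.7500 - 29.2500 = 32.5000

IQR = 32.5000


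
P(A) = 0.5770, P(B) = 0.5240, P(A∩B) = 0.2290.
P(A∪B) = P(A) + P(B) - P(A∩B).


P(A∪B) = 0.5770 + 0.5240 - 0.2290
= 1.1010 - 0.2290
= 0.8720

P(A∪B) = 0.8720


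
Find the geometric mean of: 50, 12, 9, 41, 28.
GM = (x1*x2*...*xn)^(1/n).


Product = 50 × 12 × 9 × 41 × 28 = 6199200
GM = 6199200^(1/5) = 22.8280

GM = 22.8280


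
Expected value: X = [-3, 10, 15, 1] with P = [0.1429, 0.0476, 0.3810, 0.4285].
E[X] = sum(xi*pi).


E[X] = -3*0.1429 + 10*0.0476 + 15*0.3810 + 1*0.4285
= -0.4287 + 0.4760 + 5.7150 + 0.4285
= 6.1908

E[X] = 6.1908


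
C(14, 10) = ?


C(14,10) = 14!/(10! × 4!)
= 87178291200/(3628800 × 24)
= 1001

C(14,10) = 1001


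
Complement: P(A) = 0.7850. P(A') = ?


P(not A) = 1 - 0.7850 = 0.2150

P(not A) = 0.2150


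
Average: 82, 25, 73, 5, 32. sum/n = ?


Sum = 82 + 25 + 73 + 5 + 32 = 217
n = 5
Mean = 217/5 = 43.4000

Mean = 43.4000


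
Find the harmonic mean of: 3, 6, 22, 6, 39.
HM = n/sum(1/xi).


Sum of reciprocals = 1/3 + 1/6 + 1/22 + 1/6 + 1/39 = 0.737762
HM = 5/0.737762 = 6.7773

HM = 6.7773


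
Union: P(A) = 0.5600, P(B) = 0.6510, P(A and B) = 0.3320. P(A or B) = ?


P(A∪B) = 0.5600 + 0.6510 - 0.3320
= 1.2110 - 0.3320
= 0.8790

P(A∪B) = 0.8790


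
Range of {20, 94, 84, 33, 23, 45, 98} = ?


Max = 98, Min = 20
Range = 98 - 20 = 78

Range = 78


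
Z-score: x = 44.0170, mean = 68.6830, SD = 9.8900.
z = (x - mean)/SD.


z = (44.0170 - 68.6830)/9.8900
= -24.6660/9.8900
= -2.4940

z = -2.4940


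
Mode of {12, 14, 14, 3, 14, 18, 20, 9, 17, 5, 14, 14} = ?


Frequencies: 3:1, 5:1, 9:1, 12:1, 14:5, 17:1, 18:1, 20:1
Max frequency = 5
Mode = 14

Mode = 14


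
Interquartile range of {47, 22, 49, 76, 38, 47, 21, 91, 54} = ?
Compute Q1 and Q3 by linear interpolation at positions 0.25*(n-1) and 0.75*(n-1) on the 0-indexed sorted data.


Sorted: 21, 22, 38, 47, 47, 49, 54, 76, 91
Q1 (25th %ile) = 38.0000
Q3 (75th %ile) = 54.0000
IQR = 54.0000 - 38.0000 = 16.0000

IQR = 16.0000


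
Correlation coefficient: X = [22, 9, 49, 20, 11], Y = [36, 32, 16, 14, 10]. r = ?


Mean X = 22.2000, Mean Y = 21.6000
SD X = 14.302447, SD Y = 10.384604
Cov = -28.720000
r = -28.720000/(14.302447*10.384604) = -0.1934

r = -0.1934


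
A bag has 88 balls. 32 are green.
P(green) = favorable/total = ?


P = 32/88 = 0.3636

P = 0.3636


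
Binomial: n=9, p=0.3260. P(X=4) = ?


C(9,4) = 126
p^4 = 0.011295
(1-p)^5 = 0.139091
P = 126 * 0.011295 * 0.139091 = 0.1979

P(X=4) = 0.1979


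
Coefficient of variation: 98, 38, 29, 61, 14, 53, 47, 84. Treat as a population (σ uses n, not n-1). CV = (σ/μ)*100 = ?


Mean = 53.0000
SD = 26.0000
CV = (26.0000/53.0000)*100 = 49.0566%

CV = 49.0566%


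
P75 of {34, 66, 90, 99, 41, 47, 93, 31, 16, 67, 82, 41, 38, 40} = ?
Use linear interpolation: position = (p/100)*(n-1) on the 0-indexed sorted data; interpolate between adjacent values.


Sorted: 16, 31, 34, 38, 40, 41, 41, 47, 66, 67, 82, 90, 93, 99
n = 14
Index = 75/100 * 13 = 9.7500
Lower = data[9] = 67, Upper = data[10] = 82
P75 = 67 + 0.7500*(15) = 78.2500

P75 = 78.2500


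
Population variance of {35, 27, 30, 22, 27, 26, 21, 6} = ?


Mean = 24.2500
Squared deviations: 115.5625, 7.5625, 33.0625, 5.0625, 7.5625, 3.0625, 10.5625, 333.0625
Sum = 515.5000
Variance = 515.5000/8 = 64.4375

Variance = 64.4375


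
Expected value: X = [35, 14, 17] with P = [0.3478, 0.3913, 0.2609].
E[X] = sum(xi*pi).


E[X] = 35*0.3478 + 14*0.3913 + 17*0.2609
= 12.1730 + 5.4782 + 4.4353
= 22.0865

E[X] = 22.0865


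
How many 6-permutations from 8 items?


P(8,6) = 8!/2!
= 40320/2
= 20160

P(8,6) = 20160


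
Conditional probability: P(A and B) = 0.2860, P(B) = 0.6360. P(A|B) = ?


P(A|B) = 0.2860/0.6360 = 0.4497

P(A|B) = 0.4497


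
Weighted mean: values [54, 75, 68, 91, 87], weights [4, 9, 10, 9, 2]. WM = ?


Numerator = 54*4 + 75*9 + 68*10 + 91*9 + 87*2 = 2564
Denominator = 4 + 9 + 10 + 9 + 2 = 34
WM = 2564/34 = 75.4118

WM = 75.4118


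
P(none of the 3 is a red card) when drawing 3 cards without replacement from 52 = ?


P(no red cards) = (26/52) × (25/51) × (24/50)
= 0.1176

P = 0.1176


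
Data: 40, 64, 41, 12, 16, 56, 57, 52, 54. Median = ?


Sorted: 12, 16, 40, 41, 52, 54, 56, 57, 64
n = 9 (odd)
Middle value = 52

Median = 52


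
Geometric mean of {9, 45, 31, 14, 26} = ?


Product = 9 × 45 × 31 × 14 × 26 = 4570020
GM = 4570020^(1/5) = 21.4775

GM = 21.4775


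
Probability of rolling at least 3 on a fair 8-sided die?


Favorable outcomes (roll ≥ 3): 6
Total outcomes = 8
P = 6/8 = 0.7500

P = 0.7500


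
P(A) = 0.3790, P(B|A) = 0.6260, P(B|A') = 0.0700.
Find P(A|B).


P(B) = P(B|A)*P(A) + P(B|A')*P(A')
= 0.6260*0.3790 + 0.0700*0.6210
= 0.237254 + 0.043470 = 0.280724
P(A|B) = 0.237254/0.280724 = 0.8452

P(A|B) = 0.8452


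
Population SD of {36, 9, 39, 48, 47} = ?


Mean = 35.8000
Variance = 200.5600
SD = sqrt(200.5600) = 14.1619

SD = 14.1619


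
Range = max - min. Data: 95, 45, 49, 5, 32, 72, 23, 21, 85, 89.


Max = 95, Min = 5
Range = 95 - 5 = 90

Range = 90


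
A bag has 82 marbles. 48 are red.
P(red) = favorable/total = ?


P = 48/82 = 0.5854

P = 0.5854


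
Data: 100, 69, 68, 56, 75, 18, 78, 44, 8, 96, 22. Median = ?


Sorted: 8, 18, 22, 44, 56, 68, 69, 75, 78, 96, 100
n = 11 (odd)
Middle value = 68

Median = 68


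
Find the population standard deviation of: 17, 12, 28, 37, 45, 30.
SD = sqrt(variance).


Mean = 28.1667
Variance = 125.1389
SD = sqrt(125.1389) = 11.1865

SD = 11.1865


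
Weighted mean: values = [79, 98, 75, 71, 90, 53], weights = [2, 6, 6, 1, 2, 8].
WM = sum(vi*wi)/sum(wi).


Numerator = 79*2 + 98*6 + 75*6 + 71*1 + 90*2 + 53*8 = 1871
Denominator = 2 + 6 + 6 + 1 + 2 + 8 = 25
WM = 1871/25 = 74.8400

WM = 74.8400


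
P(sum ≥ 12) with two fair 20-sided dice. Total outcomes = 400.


Total outcomes = 20×20 = 400
Favorable (sum ≥ 12): 345
P = 345/400 = 0.8625

P = 0.8625


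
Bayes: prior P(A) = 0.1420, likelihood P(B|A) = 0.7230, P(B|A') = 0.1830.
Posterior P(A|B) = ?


P(B) = P(B|A)*P(A) + P(B|A')*P(A')
= 0.7230*0.1420 + 0.1830*0.8580
= 0.102666 + 0.157014 = 0.259680
P(A|B) = 0.102666/0.259680 = 0.3954

P(A|B) = 0.3954


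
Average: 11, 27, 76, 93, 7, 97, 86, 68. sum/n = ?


Sum = 11 + 27 + 76 + 93 + 7 + 97 + 86 + 68 = 465
n = 8
Mean = 465/8 = 58.1250

Mean = 58.1250


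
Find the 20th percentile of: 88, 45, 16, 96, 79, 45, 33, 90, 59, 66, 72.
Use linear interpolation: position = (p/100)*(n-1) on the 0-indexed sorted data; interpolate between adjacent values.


Sorted: 16, 33, 45, 45, 59, 66, 72, 79, 88, 90, 96
n = 11
Index = 20/100 * 10 = 2.0000
Lower = data[2] = 45, Upper = data[3] = 45
P20 = 45 + 0*(0) = 45.0000

P20 = 45.0000


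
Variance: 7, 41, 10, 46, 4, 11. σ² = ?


Mean = 19.8333
Squared deviations: 164.6944, 448.0278, 96.6944, 684.6944, 250.6944, 78.0278
Sum = 1722.8333
Variance = 1722.8333/6 = 287.1389

Variance = 287.1389


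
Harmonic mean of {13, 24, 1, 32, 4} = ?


Sum of reciprocals = 1/13 + 1/24 + 1/1 + 1/32 + 1/4 = 1.399840
HM = 5/1.399840 = 3.5718

HM = 3.5718


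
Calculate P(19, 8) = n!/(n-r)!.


P(19,8) = 19!/11!
= 121645100408832000/39916800
= 3047466240

P(19,8) = 3047466240


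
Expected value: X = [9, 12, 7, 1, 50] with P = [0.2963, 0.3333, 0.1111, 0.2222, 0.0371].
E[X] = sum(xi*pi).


E[X] = 9*0.2963 + 12*0.3333 + 7*0.1111 + 1*0.2222 + 50*0.0371
= 2.6667 + 3.9996 + 0.7777 + 0.2222 + 1.8550
= 9.5212

E[X] = 9.5212


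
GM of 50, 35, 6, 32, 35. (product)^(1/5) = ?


Product = 50 × 35 × 6 × 32 × 35 = 11760000
GM = 11760000^(1/5) = 25.9467

GM = 25.9467


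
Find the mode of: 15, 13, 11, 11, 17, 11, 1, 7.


Frequencies: 1:1, 7:1, 11:3, 13:1, 15:1, 17:1
Max frequency = 3
Mode = 11

Mode = 11


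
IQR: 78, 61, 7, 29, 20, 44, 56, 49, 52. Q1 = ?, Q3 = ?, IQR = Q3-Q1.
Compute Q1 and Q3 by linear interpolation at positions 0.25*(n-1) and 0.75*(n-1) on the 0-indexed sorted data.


Sorted: 7, 20, 29, 44, 49, 52, 56, 61, 78
Q1 (25th %ile) = 29.0000
Q3 (75th %ile) = 56.0000
IQR = 56.0000 - 29.0000 = 27.0000

IQR = 27.0000


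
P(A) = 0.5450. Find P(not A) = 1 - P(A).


P(not A) = 1 - 0.5450 = 0.4550

P(not A) = 0.4550


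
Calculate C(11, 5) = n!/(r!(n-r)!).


C(11,5) = 11!/(5! × 6!)
= 39916800/(120 × 720)
= 462

C(11,5) = 462


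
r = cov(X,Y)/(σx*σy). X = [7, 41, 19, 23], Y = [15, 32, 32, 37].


Mean X = 22.5000, Mean Y = 29.0000
SD X = 12.196311, SD Y = 8.336666
Cov = 66.500000
r = 66.500000/(12.196311*8.336666) = 0.6540

r = 0.6540


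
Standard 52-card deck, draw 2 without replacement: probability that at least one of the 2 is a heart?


P(at least one) = 1 - P(none)
P(none) = (39/52) × (38/51) = 0.558824
P(at least one) = 1 - 0.558824 = 0.4412

P = 0.4412


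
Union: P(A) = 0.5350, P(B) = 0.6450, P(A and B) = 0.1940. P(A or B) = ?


P(A∪B) = 0.5350 + 0.6450 - 0.1940
= 1.1800 - 0.1940
= 0.9860

P(A∪B) = 0.9860


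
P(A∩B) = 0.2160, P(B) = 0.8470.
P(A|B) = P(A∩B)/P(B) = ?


P(A|B) = 0.2160/0.8470 = 0.2550

P(A|B) = 0.2550


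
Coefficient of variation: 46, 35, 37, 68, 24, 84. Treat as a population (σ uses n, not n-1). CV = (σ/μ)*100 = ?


Mean = 49.0000
SD = 20.6559
CV = (20.6559/49.0000)*100 = 42.1549%

CV = 42.1549%


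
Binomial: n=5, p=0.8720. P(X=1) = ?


C(5,1) = 5
p^1 = 0.872000
(1-p)^4 = 0.000268
P = 5 * 0.872000 * 0.000268 = 0.0012

P(X=1) = 0.0012


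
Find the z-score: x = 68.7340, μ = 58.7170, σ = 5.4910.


z = (68.7340 - 58.7170)/5.4910
= 10.0170/5.4910
= 1.8243

z = 1.8243


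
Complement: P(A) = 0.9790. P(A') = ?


P(not A) = 1 - 0.9790 = 0.0210

P(not A) = 0.0210


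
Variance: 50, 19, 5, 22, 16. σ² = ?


Mean = 22.4000
Squared deviations: 761.7600, 11.5600, 302.7600, 0.1600, 40.9600
Sum = 1117.2000
Variance = 1117.2000/5 = 223.4400

Variance = 223.4400


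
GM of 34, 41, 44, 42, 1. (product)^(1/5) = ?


Product = 34 × 41 × 44 × 42 × 1 = 2576112
GM = 2576112^(1/5) = 19.1511

GM = 19.1511


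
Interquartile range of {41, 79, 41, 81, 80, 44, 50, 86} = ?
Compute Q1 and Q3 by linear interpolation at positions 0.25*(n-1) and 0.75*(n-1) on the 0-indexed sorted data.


Sorted: 41, 41, 44, 50, 79, 80, 81, 86
Q1 (25th %ile) = 43.2500
Q3 (75th %ile) = 80.2500
IQR = 80.2500 - 43.2500 = 37.0000

IQR = 37.0000


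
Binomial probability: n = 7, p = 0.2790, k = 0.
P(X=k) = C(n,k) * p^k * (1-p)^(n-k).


C(7,0) = 1
p^0 = 1.000000
(1-p)^7 = 0.101285
P = 1 * 1.000000 * 0.101285 = 0.1013

P(X=0) = 0.1013


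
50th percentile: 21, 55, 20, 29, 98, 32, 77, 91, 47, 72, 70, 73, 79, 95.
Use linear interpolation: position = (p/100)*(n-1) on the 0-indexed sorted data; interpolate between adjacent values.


Sorted: 20, 21, 29, 32, 47, 55, 70, 72, 73, 77, 79, 91, 95, 98
n = 14
Index = 50/100 * 13 = 6.5000
Lower = data[6] = 70, Upper = data[7] = 72
P50 = 70 + 0.5000*(2) = 71.0000

P50 = 71.0000


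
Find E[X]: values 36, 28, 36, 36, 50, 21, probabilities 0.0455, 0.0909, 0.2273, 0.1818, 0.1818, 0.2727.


E[X] = 36*0.0455 + 28*0.0909 + 36*0.2273 + 36*0.1818 + 50*0.1818 + 21*0.2727
= 1.6380 + 2.5452 + 8.1828 + 6.5448 + 9.0900 + 5.7267
= 33.7275

E[X] = 33.7275


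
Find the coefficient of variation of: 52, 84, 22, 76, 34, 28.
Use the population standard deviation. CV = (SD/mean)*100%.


Mean = 49.3333
SD = 23.6549
CV = (23.6549/49.3333)*100 = 47.9492%

CV = 47.9492%


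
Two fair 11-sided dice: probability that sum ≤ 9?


Total outcomes = 11×11 = 121
Favorable (sum ≤ 9): 36
P = 36/121 = 0.2975

P = 0.2975


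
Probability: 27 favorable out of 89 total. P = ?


P = 27/89 = 0.3034

P = 0.3034


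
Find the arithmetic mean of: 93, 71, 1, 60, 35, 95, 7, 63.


Sum = 93 + 71 + 1 + 60 + 35 + 95 + 7 + 63 = 425
n = 8
Mean = 425/8 = 53.1250

Mean = 53.1250


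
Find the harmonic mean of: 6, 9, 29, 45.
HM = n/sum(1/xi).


Sum of reciprocals = 1/6 + 1/9 + 1/29 + 1/45 = 0.334483
HM = 4/0.334483 = 11.9588

HM = 11.9588


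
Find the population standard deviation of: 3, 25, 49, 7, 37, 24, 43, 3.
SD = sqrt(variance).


Mean = 23.8750
Variance = 290.8594
SD = sqrt(290.8594) = 17.0546

SD = 17.0546


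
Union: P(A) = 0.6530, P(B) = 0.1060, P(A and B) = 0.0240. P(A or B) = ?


P(A∪B) = 0.6530 + 0.1060 - 0.0240
= 0.7590 - 0.0240
= 0.7350

P(A∪B) = 0.7350


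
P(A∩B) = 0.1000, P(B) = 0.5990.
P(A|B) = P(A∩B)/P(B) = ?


P(A|B) = 0.1000/0.5990 = 0.1669

P(A|B) = 0.1669


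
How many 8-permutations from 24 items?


P(24,8) = 24!/16!
= 620448401733239439360000/20922789888000
= 29654190720

P(24,8) = 29654190720


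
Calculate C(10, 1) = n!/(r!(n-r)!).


C(10,1) = 10!/(1! × 9!)
= 3628800/(1 × 362880)
= 10

C(10,1) = 10
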